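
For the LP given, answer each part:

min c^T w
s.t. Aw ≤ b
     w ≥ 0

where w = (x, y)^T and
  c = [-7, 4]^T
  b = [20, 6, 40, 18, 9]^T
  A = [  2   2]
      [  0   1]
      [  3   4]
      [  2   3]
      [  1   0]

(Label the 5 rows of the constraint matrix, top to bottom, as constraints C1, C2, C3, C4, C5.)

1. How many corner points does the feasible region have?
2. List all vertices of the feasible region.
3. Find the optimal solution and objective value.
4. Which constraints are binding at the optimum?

1. 3
2. (0, 0), (9, 0), (0, 6)
3. x = 9, y = 0, z = -63
4. C4, C5, y ≥ 0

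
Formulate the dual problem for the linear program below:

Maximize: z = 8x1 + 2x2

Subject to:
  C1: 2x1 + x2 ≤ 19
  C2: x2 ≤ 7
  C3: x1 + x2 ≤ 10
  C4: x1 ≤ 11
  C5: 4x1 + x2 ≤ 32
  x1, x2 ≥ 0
Minimize: z = 19y1 + 7y2 + 10y3 + 11y4 + 32y5

Subject to:
  C1: -2y1 - y3 - y4 - 4y5 ≤ -8
  C2: -y1 - y2 - y3 - y5 ≤ -2
  y1, y2, y3, y4, y5 ≥ 0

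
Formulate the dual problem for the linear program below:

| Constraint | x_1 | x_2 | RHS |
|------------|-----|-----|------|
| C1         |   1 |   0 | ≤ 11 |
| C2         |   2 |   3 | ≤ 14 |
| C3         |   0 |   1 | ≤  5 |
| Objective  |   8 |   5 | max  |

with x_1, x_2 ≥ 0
Minimize: z = 11y1 + 14y2 + 5y3

Subject to:
  C1: -y1 - 2y2 ≤ -8
  C2: -3y2 - y3 ≤ -5
  y1, y2, y3 ≥ 0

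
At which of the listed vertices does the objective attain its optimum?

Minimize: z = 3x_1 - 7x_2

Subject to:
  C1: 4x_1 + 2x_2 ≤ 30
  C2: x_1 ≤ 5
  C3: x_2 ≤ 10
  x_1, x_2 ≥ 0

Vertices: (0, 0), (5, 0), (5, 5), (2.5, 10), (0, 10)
(0, 10) with z = -70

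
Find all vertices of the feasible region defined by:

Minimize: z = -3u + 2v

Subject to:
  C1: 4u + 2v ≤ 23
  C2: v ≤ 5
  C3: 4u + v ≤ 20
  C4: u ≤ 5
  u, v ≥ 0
Each vertex is the intersection of two constraint boundaries that also satisfies all remaining constraints:
  u = 0 and v = 0 → (0, 0)
  4u + v = 20 and u = 5 → (5, 0)
  4u + 2v = 23 and 4u + v = 20 → (4.25, 3)
  4u + 2v = 23 and v = 5 → (3.25, 5)
  v = 5 and u = 0 → (0, 5)

Vertices: (0, 0), (5, 0), (4.25, 3), (3.25, 5), (0, 5)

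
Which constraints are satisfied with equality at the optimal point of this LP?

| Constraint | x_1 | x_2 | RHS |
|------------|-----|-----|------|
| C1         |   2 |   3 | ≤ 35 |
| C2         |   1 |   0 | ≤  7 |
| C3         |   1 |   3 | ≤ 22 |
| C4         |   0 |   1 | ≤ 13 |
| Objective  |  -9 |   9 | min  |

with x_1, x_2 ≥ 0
Optimal: x_1 = 7, x_2 = 0
Slack at optimum:
  C1: slack = 21
  C2: slack = 0 (binding)
  C3: slack = 15
  C4: slack = 13
  x_1 ≥ 0: x_1 = 7
  x_2 ≥ 0: x_2 = 0 (binding)
Binding constraints: C2, x_2 ≥ 0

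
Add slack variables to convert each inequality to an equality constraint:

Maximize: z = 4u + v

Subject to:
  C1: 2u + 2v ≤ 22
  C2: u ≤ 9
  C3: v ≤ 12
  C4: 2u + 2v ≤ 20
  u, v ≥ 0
max z = 4u + v

s.t.
  2u + 2v + s1 = 22
  u + s2 = 9
  v + s3 = 12
  2u + 2v + s4 = 20
  u, v, s1, s2, s3, s4 ≥ 0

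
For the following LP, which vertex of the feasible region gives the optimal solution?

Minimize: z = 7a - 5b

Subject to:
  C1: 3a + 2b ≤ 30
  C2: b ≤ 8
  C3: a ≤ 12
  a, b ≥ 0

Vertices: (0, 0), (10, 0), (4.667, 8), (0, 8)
Evaluating z = 7a - 5b at each vertex:
  (0, 0): z = 0
  (10, 0): z = 70
  (4.667, 8): z = -7.333
  (0, 8): z = -40

The smallest value is z = -40, attained at (0, 8).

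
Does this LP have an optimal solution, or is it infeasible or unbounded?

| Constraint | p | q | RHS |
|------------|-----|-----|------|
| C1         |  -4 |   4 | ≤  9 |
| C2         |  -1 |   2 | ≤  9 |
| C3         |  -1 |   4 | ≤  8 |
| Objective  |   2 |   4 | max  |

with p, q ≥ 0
Feasible point: (0, 0) satisfies every constraint, so the LP is feasible.
Direction d = (1, 0): for each constraint row a, a·d ≤ 0 —
  (-4)(1) + (4)(0) = -4 ≤ 0
  (-1)(1) + (2)(0) = -1 ≤ 0
  (-1)(1) + (4)(0) = -1 ≤ 0
and d ≥ 0, so (0, 0) + t·d stays feasible for every t ≥ 0. Along this ray z = 2p + 4q changes by 2 per unit t, so z → +∞.

The LP is unbounded; z can be made arbitrarily large.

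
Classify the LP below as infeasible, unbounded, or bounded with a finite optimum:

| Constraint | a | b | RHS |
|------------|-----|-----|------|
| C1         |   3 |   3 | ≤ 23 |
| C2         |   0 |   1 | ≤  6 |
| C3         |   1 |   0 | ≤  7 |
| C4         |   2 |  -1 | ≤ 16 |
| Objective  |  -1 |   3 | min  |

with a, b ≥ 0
The point (7, 0) satisfies every constraint, so the LP is feasible; the constraints give a ≤ 7 and b ≤ 6, which with a, b ≥ 0 keep the feasible region inside a bounded box. A feasible, bounded LP attains a finite optimum at a vertex.

Evaluating z = -a + 3b at each vertex:
  (0, 0): z = 0
  (7, 0): z = -7
  (7, 0.6667): z = -5
  (1.667, 6): z = 16.33
  (0, 6): z = 18

Feasible with finite optimum z* = -7 at (7, 0).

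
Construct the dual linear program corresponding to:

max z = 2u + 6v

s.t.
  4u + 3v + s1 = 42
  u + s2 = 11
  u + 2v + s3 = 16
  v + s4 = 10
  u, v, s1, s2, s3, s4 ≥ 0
Minimize: z = 42y1 + 11y2 + 16y3 + 10y4

Subject to:
  C1: -4y1 - y2 - y3 ≤ -2
  C2: -3y1 - 2y3 - y4 ≤ -6
  y1, y2, y3, y4 ≥ 0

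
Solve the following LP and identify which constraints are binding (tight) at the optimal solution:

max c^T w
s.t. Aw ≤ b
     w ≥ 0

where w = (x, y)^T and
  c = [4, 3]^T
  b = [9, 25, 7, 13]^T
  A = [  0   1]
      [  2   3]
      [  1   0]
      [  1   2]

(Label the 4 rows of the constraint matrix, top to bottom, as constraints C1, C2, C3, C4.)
Optimal: x = 7, y = 3
Slack at optimum:
  C1: slack = 6
  C2: slack = 2
  C3: slack = 0 (binding)
  C4: slack = 0 (binding)
  x ≥ 0: x = 7
  y ≥ 0: y = 3
Binding constraints: C3, C4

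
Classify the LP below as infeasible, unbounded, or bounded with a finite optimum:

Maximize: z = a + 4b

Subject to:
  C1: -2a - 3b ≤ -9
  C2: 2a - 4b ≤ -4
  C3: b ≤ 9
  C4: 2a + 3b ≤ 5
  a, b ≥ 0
C4 requires 2a + 3b ≤ 5, while C1 (-2a - 3b ≤ -9) is equivalent to 2a + 3b ≥ 9. Together they would need 9 ≤ 2a + 3b ≤ 5, which is impossible since 9 > 5. No point satisfies all constraints.

The feasible region is empty; the LP is infeasible.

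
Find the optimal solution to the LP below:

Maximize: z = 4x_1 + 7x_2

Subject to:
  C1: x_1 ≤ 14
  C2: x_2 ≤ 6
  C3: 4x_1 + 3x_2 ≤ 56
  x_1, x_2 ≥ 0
Each vertex is the intersection of two constraint boundaries that also satisfies all remaining constraints:
  x_1 = 0 and x_2 = 0 → (0, 0)
  x_1 = 14 and 4x_1 + 3x_2 = 56 → (14, 0)
  x_2 = 6 and 4x_1 + 3x_2 = 56 → (9.5, 6)
  x_2 = 6 and x_1 = 0 → (0, 6)

Evaluating z = 4x_1 + 7x_2 at each vertex:
  (0, 0): z = 0
  (14, 0): z = 56
  (9.5, 6): z = 80
  (0, 6): z = 42

The maximum is at (9.5, 6) with z = 80.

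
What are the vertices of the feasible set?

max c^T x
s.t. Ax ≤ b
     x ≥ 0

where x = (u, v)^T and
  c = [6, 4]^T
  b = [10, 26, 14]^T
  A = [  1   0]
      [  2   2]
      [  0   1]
Each vertex is the intersection of two constraint boundaries that also satisfies all remaining constraints:
  u = 0 and v = 0 → (0, 0)
  u = 10 and v = 0 → (10, 0)
  u = 10 and 2u + 2v = 26 → (10, 3)
  2u + 2v = 26 and u = 0 → (0, 13)

Vertices: (0, 0), (10, 0), (10, 3), (0, 13)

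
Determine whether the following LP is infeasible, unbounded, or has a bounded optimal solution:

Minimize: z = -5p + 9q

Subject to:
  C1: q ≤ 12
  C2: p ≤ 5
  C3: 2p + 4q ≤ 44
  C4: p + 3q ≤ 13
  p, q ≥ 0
The point (5, 0) satisfies every constraint, so the LP is feasible; the constraints give p ≤ 5 and q ≤ 12, which with p, q ≥ 0 keep the feasible region inside a bounded box. A feasible, bounded LP attains a finite optimum at a vertex.

Evaluating z = -5p + 9q at each vertex:
  (0, 0): z = 0
  (5, 0): z = -25
  (5, 2.667): z = -1
  (0, 4.333): z = 39

Bounded optimum: z* = -25 at (5, 0).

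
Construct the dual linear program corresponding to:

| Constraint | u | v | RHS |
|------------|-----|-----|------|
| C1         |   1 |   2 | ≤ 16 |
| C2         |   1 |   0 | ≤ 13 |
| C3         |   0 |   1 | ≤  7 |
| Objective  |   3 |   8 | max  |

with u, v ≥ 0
Minimize: z = 16y1 + 13y2 + 7y3

Subject to:
  C1: -y1 - y2 ≤ -3
  C2: -2y1 - y3 ≤ -8
  y1, y2, y3 ≥ 0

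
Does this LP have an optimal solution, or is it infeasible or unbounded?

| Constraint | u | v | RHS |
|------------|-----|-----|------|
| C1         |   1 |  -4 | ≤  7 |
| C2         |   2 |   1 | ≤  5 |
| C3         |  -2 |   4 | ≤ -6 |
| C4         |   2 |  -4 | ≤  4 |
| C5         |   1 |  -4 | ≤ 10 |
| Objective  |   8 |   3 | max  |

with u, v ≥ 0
C4 requires 2u - 4v ≤ 4, while C3 (-2u + 4v ≤ -6) is equivalent to 2u - 4v ≥ 6. Together they would need 6 ≤ 2u - 4v ≤ 4, which is impossible since 6 > 4. No point satisfies all constraints.

Infeasible: no point satisfies all constraints simultaneously.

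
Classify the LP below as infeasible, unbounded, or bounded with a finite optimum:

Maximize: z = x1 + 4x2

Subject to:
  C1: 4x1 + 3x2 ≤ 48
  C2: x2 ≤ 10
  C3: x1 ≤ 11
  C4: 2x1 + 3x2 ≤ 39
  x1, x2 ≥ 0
The point (4.5, 10) satisfies every constraint, so the LP is feasible; the constraints give x1 ≤ 11 and x2 ≤ 10, which with x1, x2 ≥ 0 keep the feasible region inside a bounded box. A feasible, bounded LP attains a finite optimum at a vertex.

Evaluating z = x1 + 4x2 at each vertex:
  (0, 0): z = 0
  (11, 0): z = 11
  (11, 1.333): z = 16.33
  (4.5, 10): z = 44.5
  (0, 10): z = 40

The LP has an optimal solution: (4.5, 10) with z = 44.5.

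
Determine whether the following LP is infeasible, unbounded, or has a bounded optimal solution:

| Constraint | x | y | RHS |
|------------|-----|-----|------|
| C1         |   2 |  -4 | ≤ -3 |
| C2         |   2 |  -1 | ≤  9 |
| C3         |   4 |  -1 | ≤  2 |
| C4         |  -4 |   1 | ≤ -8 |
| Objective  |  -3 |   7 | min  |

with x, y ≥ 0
C3 requires 4x - y ≤ 2, while C4 (-4x + y ≤ -8) is equivalent to 4x - y ≥ 8. Together they would need 8 ≤ 4x - y ≤ 2, which is impossible since 8 > 2. No point satisfies all constraints.

Infeasible — the constraint set is empty.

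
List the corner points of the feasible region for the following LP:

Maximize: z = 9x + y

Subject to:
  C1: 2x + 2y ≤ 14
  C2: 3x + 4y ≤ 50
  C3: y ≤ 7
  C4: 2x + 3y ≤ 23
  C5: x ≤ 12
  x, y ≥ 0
Each vertex is the intersection of two constraint boundaries that also satisfies all remaining constraints:
  x = 0 and y = 0 → (0, 0)
  2x + 2y = 14 and y = 0 → (7, 0)
  2x + 2y = 14 and y = 7 → (0, 7)

Vertices: (0, 0), (7, 0), (0, 7)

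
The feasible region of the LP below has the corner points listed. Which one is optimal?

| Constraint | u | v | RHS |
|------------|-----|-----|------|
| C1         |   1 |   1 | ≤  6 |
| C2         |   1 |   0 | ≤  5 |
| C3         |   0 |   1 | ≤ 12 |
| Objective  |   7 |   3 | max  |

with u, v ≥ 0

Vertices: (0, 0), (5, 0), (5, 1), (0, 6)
(5, 1) with z = 38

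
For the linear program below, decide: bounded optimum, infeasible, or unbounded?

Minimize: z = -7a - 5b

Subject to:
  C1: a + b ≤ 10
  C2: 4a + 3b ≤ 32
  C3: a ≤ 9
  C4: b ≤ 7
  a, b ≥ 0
The point (8, 0) satisfies every constraint, so the LP is feasible; the constraints give a ≤ 9 and b ≤ 7, which with a, b ≥ 0 keep the feasible region inside a bounded box. A feasible, bounded LP attains a finite optimum at a vertex.

Feasible with finite optimum z* = -56 at (8, 0).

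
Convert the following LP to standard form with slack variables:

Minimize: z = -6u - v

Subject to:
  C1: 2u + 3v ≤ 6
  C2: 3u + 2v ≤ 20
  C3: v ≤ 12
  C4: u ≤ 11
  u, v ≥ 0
min z = -6u - v

s.t.
  2u + 3v + s1 = 6
  3u + 2v + s2 = 20
  v + s3 = 12
  u + s4 = 11
  u, v, s1, s2, s3, s4 ≥ 0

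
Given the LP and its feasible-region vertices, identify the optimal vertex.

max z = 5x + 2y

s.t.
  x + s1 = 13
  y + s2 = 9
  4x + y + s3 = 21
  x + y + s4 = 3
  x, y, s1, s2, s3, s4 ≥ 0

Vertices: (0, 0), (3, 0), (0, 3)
Evaluating z = 5x + 2y at each vertex:
  (0, 0): z = 0
  (3, 0): z = 15
  (0, 3): z = 6

The largest value is z = 15, attained at (3, 0).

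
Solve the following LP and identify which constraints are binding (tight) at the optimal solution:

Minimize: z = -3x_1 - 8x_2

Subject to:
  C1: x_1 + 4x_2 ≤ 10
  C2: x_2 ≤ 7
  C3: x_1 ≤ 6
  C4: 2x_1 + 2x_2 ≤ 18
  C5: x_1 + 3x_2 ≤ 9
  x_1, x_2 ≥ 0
Optimal: x_1 = 6, x_2 = 1
Slack at optimum:
  C1: slack = 0 (binding)
  C2: slack = 6
  C3: slack = 0 (binding)
  C4: slack = 4
  C5: slack = 0 (binding)
  x_1 ≥ 0: x_1 = 6
  x_2 ≥ 0: x_2 = 1
Binding constraints: C1, C3, C5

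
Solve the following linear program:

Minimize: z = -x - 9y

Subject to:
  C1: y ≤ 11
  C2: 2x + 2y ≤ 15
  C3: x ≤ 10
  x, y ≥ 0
Each vertex is the intersection of two constraint boundaries that also satisfies all remaining constraints:
  x = 0 and y = 0 → (0, 0)
  2x + 2y = 15 and y = 0 → (7.5, 0)
  2x + 2y = 15 and x = 0 → (0, 7.5)

Evaluating z = -x - 9y at each vertex:
  (0, 0): z = 0
  (7.5, 0): z = -7.5
  (0, 7.5): z = -67.5

The minimum is at (0, 7.5) with z = -67.5.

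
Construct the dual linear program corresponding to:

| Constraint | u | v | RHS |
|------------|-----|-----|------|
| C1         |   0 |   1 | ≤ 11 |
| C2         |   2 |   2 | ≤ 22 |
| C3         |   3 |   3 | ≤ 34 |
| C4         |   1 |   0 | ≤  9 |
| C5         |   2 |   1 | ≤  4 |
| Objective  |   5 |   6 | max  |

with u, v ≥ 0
Minimize: z = 11y1 + 22y2 + 34y3 + 9y4 + 4y5

Subject to:
  C1: -2y2 - 3y3 - y4 - 2y5 ≤ -5
  C2: -y1 - 2y2 - 3y3 - y5 ≤ -6
  y1, y2, y3, y4, y5 ≥ 0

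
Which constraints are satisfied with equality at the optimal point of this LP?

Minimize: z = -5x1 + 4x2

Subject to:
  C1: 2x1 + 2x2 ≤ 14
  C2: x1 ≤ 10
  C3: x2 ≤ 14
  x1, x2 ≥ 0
Optimal: x1 = 7, x2 = 0
Slack at optimum:
  C1: slack = 0 (binding)
  C2: slack = 3
  C3: slack = 14
  x1 ≥ 0: x1 = 7
  x2 ≥ 0: x2 = 0 (binding)
Binding constraints: C1, x2 ≥ 0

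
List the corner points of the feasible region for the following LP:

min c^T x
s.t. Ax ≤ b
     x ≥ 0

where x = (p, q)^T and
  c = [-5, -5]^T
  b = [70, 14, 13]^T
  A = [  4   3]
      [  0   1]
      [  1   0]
Each vertex is the intersection of two constraint boundaries that also satisfies all remaining constraints:
  p = 0 and q = 0 → (0, 0)
  p = 13 and q = 0 → (13, 0)
  4p + 3q = 70 and p = 13 → (13, 6)
  4p + 3q = 70 and q = 14 → (7, 14)
  q = 14 and p = 0 → (0, 14)

Vertices: (0, 0), (13, 0), (13, 6), (7, 14), (0, 14)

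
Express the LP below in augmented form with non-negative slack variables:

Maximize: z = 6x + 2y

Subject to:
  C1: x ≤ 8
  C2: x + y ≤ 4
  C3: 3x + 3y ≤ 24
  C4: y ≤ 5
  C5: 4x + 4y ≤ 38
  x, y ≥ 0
max z = 6x + 2y

s.t.
  x + s1 = 8
  x + y + s2 = 4
  3x + 3y + s3 = 24
  y + s4 = 5
  4x + 4y + s5 = 38
  x, y, s1, s2, s3, s4, s5 ≥ 0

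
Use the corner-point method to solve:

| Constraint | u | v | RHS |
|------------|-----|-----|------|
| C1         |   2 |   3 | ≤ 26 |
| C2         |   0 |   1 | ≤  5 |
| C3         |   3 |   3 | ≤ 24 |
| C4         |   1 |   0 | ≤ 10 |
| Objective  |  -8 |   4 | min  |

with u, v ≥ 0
u = 8, v = 0, z = -64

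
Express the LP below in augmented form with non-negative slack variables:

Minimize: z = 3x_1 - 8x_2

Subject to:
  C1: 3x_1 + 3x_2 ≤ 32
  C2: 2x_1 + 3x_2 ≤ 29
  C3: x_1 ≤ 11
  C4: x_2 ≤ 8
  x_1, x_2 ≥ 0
min z = 3x_1 - 8x_2

s.t.
  3x_1 + 3x_2 + s1 = 32
  2x_1 + 3x_2 + s2 = 29
  x_1 + s3 = 11
  x_2 + s4 = 8
  x_1, x_2, s1, s2, s3, s4 ≥ 0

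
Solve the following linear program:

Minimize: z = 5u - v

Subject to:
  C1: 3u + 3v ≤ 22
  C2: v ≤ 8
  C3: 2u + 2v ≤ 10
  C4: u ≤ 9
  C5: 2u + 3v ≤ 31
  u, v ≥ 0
u = 0, v = 5, z = -5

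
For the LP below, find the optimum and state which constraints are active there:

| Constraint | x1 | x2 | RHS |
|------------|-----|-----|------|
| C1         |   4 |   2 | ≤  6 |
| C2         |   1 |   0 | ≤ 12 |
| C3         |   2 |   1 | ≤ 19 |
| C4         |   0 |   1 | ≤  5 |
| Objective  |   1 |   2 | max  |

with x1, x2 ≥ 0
Optimal: x1 = 0, x2 = 3
Slack at optimum:
  C1: slack = 0 (binding)
  C2: slack = 12
  C3: slack = 16
  C4: slack = 2
  x1 ≥ 0: x1 = 0 (binding)
  x2 ≥ 0: x2 = 3
Binding constraints: C1, x1 ≥ 0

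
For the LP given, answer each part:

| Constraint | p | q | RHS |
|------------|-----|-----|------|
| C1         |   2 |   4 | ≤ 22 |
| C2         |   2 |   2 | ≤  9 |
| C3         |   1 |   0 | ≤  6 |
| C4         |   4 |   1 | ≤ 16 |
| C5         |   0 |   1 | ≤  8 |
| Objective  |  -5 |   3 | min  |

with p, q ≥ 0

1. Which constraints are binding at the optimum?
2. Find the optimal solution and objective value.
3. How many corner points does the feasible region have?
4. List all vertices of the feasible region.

1. C4, q ≥ 0
2. p = 4, q = 0, z = -20
3. 4
4. (0, 0), (4, 0), (3.833, 0.6667), (0, 4.5)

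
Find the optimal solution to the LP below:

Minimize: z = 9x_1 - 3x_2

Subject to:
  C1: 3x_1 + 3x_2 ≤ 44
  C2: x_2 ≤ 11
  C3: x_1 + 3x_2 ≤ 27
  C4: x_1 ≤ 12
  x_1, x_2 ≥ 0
Each vertex is the intersection of two constraint boundaries that also satisfies all remaining constraints:
  x_1 = 0 and x_2 = 0 → (0, 0)
  x_1 = 12 and x_2 = 0 → (12, 0)
  3x_1 + 3x_2 = 44 and x_1 = 12 → (12, 2.667)
  3x_1 + 3x_2 = 44 and x_1 + 3x_2 = 27 → (8.5, 6.167)
  x_1 + 3x_2 = 27 and x_1 = 0 → (0, 9)

Evaluating z = 9x_1 - 3x_2 at each vertex:
  (0, 0): z = 0
  (12, 0): z = 108
  (12, 2.667): z = 100
  (8.5, 6.167): z = 58
  (0, 9): z = -27

The minimum is at (0, 9) with z = -27.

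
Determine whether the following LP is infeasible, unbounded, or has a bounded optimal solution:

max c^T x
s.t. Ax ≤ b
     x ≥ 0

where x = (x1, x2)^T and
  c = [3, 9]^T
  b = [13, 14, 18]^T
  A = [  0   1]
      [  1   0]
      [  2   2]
The point (0, 9) satisfies every constraint, so the LP is feasible; the constraints give x1 ≤ 14 and x2 ≤ 13, which with x1, x2 ≥ 0 keep the feasible region inside a bounded box. A feasible, bounded LP attains a finite optimum at a vertex.

Evaluating z = 3x1 + 9x2 at each vertex:
  (0, 0): z = 0
  (9, 0): z = 27
  (0, 9): z = 81

Bounded optimum: z* = 81 at (0, 9).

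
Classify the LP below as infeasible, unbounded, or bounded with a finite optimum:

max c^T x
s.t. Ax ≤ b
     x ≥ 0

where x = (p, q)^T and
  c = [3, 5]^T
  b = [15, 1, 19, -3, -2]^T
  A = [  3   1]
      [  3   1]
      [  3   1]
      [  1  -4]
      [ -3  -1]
One constraint requires 3p + q ≤ 1, while the constraint -3p - q ≤ -2 is equivalent to 3p + q ≥ 2. Together they would need 2 ≤ 3p + q ≤ 1, which is impossible since 2 > 1. No point satisfies all constraints.

The feasible region is empty; the LP is infeasible.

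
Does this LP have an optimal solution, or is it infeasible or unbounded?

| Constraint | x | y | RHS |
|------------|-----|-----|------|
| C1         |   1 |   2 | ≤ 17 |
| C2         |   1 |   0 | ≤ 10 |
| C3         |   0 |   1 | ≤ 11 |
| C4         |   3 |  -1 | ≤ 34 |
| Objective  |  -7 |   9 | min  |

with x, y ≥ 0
The point (10, 0) satisfies every constraint, so the LP is feasible; the constraints give x ≤ 10 and y ≤ 11, which with x, y ≥ 0 keep the feasible region inside a bounded box. A feasible, bounded LP attains a finite optimum at a vertex.

Evaluating z = -7x + 9y at each vertex:
  (0, 0): z = 0
  (10, 0): z = -70
  (10, 3.5): z = -38.5
  (0, 8.5): z = 76.5

Feasible with finite optimum z* = -70 at (10, 0).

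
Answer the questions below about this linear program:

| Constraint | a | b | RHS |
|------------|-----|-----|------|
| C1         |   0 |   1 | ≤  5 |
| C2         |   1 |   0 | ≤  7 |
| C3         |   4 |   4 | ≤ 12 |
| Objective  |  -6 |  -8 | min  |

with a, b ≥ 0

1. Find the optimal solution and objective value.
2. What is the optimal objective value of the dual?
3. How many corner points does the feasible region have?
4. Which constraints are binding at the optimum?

1. a = 0, b = 3, z = -24
2. -24 (by strong duality, equal to the primal optimum)
3. 3
4. C3, a ≥ 0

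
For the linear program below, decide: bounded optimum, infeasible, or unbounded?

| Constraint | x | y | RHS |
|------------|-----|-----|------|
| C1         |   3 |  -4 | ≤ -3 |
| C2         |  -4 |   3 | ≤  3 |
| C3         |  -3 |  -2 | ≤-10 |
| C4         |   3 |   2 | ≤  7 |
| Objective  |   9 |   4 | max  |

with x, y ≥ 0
C4 requires 3x + 2y ≤ 7, while C3 (-3x - 2y ≤ -10) is equivalent to 3x + 2y ≥ 10. Together they would need 10 ≤ 3x + 2y ≤ 7, which is impossible since 10 > 7. No point satisfies all constraints.

Infeasible — the constraint set is empty.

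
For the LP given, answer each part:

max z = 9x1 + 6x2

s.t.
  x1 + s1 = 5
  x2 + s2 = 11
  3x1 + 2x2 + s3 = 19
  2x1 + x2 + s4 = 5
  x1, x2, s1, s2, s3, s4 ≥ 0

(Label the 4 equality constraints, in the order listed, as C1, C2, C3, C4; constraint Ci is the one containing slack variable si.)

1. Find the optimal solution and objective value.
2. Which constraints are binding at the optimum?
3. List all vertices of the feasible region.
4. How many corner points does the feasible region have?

1. x1 = 0, x2 = 5, z = 30
2. C4, x1 ≥ 0
3. (0, 0), (2.5, 0), (0, 5)
4. 3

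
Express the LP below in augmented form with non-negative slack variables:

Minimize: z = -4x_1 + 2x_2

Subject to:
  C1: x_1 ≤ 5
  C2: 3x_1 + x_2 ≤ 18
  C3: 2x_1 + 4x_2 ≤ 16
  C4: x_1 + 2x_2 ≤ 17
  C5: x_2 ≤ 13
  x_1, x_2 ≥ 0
min z = -4x_1 + 2x_2

s.t.
  x_1 + s1 = 5
  3x_1 + x_2 + s2 = 18
  2x_1 + 4x_2 + s3 = 16
  x_1 + 2x_2 + s4 = 17
  x_2 + s5 = 13
  x_1, x_2, s1, s2, s3, s4, s5 ≥ 0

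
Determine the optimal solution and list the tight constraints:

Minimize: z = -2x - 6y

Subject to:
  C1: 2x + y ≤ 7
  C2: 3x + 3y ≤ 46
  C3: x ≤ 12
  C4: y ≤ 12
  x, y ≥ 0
Optimal: x = 0, y = 7
Binding: C1, x ≥ 0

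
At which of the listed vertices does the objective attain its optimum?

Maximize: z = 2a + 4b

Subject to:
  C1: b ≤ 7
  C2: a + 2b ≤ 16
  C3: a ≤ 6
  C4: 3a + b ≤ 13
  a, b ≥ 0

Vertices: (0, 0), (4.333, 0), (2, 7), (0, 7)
Evaluating z = 2a + 4b at each vertex:
  (0, 0): z = 0
  (4.333, 0): z = 8.667
  (2, 7): z = 32
  (0, 7): z = 28

The largest value is z = 32, attained at (2, 7).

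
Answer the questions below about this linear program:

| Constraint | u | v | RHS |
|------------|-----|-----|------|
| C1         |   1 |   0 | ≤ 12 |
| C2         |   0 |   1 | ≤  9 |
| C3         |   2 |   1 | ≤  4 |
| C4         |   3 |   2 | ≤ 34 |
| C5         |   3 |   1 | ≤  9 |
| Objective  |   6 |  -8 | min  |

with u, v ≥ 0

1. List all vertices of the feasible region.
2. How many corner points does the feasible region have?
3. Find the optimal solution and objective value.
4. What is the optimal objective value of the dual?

1. (0, 0), (2, 0), (0, 4)
2. 3
3. u = 0, v = 4, z = -32
4. -32 (by strong duality, equal to the primal optimum)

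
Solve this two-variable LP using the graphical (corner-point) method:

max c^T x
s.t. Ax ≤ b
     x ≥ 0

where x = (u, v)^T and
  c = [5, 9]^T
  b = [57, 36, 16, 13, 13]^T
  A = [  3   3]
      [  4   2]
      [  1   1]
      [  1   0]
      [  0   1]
Each vertex is the intersection of two constraint boundaries that also satisfies all remaining constraints:
  u = 0 and v = 0 → (0, 0)
  4u + 2v = 36 and v = 0 → (9, 0)
  4u + 2v = 36 and v = 13 → (2.5, 13)
  v = 13 and u = 0 → (0, 13)

Evaluating z = 5u + 9v at each vertex:
  (0, 0): z = 0
  (9, 0): z = 45
  (2.5, 13): z = 129.5
  (0, 13): z = 117

The maximum is at (2.5, 13) with z = 129.5.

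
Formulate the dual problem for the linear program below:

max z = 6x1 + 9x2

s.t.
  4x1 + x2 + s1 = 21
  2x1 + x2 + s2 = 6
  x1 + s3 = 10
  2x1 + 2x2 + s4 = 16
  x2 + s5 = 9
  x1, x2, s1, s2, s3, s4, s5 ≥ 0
Minimize: z = 21y1 + 6y2 + 10y3 + 16y4 + 9y5

Subject to:
  C1: -4y1 - 2y2 - y3 - 2y4 ≤ -6
  C2: -y1 - y2 - 2y4 - y5 ≤ -9
  y1, y2, y3, y4, y5 ≥ 0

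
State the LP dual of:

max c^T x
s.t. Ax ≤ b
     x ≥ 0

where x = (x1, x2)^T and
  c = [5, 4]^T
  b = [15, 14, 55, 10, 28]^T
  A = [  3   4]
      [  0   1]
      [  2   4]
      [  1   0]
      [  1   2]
Minimize: z = 15y1 + 14y2 + 55y3 + 10y4 + 28y5

Subject to:
  C1: -3y1 - 2y3 - y4 - y5 ≤ -5
  C2: -4y1 - y2 - 4y3 - 2y5 ≤ -4
  y1, y2, y3, y4, y5 ≥ 0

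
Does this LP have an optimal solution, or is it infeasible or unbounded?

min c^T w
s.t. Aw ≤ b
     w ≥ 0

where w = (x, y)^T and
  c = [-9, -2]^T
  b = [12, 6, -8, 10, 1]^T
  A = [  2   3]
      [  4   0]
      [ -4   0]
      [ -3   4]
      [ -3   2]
One constraint requires 4x ≤ 6, while the constraint -4x ≤ -8 is equivalent to 4x ≥ 8. Together they would need 8 ≤ 4x ≤ 6, which is impossible since 8 > 6. No point satisfies all constraints.

Infeasible: no point satisfies all constraints simultaneously.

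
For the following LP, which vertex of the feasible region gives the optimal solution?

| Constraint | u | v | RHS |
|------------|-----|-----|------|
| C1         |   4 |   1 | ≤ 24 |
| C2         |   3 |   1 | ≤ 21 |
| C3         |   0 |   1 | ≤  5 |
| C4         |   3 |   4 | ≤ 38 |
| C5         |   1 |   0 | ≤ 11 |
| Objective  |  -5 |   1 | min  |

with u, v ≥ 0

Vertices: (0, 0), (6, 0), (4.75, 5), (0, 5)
Evaluating z = -5u + v at each vertex:
  (0, 0): z = 0
  (6, 0): z = -30
  (4.75, 5): z = -18.75
  (0, 5): z = 5

The smallest value is z = -30, attained at (6, 0).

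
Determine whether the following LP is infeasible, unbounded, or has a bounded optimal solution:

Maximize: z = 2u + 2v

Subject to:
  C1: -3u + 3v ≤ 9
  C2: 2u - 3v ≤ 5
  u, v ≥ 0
Feasible point: (0, 0) satisfies every constraint, so the LP is feasible.
Direction d = (1, 1): for each constraint row a, a·d ≤ 0 —
  (-3)(1) + (3)(1) = 0 ≤ 0
  (2)(1) + (-3)(1) = -1 ≤ 0
and d ≥ 0, so (0, 0) + t·d stays feasible for every t ≥ 0. Along this ray z = 2u + 2v changes by 4 per unit t, so z → +∞.

Unbounded: there is a feasible ray along which z → +∞.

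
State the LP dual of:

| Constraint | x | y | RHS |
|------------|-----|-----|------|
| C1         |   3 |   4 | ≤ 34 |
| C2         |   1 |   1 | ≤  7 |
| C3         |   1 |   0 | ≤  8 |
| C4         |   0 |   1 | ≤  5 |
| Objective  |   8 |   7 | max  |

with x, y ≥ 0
Minimize: z = 34y1 + 7y2 + 8y3 + 5y4

Subject to:
  C1: -3y1 - y2 - y3 ≤ -8
  C2: -4y1 - y2 - y4 ≤ -7
  y1, y2, y3, y4 ≥ 0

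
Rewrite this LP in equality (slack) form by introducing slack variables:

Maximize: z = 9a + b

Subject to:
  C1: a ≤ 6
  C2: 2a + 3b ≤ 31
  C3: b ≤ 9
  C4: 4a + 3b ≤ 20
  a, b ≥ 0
max z = 9a + b

s.t.
  a + s1 = 6
  2a + 3b + s2 = 31
  b + s3 = 9
  4a + 3b + s4 = 20
  a, b, s1, s2, s3, s4 ≥ 0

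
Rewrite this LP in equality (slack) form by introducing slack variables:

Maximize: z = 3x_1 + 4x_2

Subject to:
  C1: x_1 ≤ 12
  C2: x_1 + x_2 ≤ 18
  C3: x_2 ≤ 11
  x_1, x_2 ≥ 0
max z = 3x_1 + 4x_2

s.t.
  x_1 + s1 = 12
  x_1 + x_2 + s2 = 18
  x_2 + s3 = 11
  x_1, x_2, s1, s2, s3 ≥ 0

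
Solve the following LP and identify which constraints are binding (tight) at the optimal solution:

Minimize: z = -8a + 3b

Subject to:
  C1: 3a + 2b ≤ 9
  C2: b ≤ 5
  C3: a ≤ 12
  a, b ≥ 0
Optimal: a = 3, b = 0
Binding: C1, b ≥ 0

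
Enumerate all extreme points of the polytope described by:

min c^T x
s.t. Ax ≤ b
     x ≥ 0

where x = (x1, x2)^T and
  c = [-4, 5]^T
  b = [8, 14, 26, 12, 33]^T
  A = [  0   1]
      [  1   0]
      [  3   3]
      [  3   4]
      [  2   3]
Each vertex is the intersection of two constraint boundaries that also satisfies all remaining constraints:
  x1 = 0 and x2 = 0 → (0, 0)
  3x1 + 4x2 = 12 and x2 = 0 → (4, 0)
  3x1 + 4x2 = 12 and x1 = 0 → (0, 3)

Vertices: (0, 0), (4, 0), (0, 3)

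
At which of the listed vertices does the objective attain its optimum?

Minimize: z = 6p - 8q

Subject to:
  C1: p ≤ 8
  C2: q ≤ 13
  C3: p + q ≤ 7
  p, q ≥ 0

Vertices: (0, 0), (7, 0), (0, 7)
Evaluating z = 6p - 8q at each vertex:
  (0, 0): z = 0
  (7, 0): z = 42
  (0, 7): z = -56

The smallest value is z = -56, attained at (0, 7).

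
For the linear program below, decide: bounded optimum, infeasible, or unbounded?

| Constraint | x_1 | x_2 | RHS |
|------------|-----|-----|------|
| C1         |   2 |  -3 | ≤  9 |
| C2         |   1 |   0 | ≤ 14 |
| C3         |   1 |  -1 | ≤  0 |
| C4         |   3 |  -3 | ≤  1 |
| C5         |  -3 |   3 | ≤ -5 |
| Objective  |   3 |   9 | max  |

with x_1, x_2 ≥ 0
C4 requires 3x_1 - 3x_2 ≤ 1, while C5 (-3x_1 + 3x_2 ≤ -5) is equivalent to 3x_1 - 3x_2 ≥ 5. Together they would need 5 ≤ 3x_1 - 3x_2 ≤ 1, which is impossible since 5 > 1. No point satisfies all constraints.

Infeasible — the constraint set is empty.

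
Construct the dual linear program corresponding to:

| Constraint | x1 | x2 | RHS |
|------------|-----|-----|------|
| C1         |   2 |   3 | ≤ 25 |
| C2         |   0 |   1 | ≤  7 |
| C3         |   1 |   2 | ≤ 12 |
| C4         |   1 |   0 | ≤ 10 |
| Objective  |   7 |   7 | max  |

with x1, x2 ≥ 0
Minimize: z = 25y1 + 7y2 + 12y3 + 10y4

Subject to:
  C1: -2y1 - y3 - y4 ≤ -7
  C2: -3y1 - y2 - 2y3 ≤ -7
  y1, y2, y3, y4 ≥ 0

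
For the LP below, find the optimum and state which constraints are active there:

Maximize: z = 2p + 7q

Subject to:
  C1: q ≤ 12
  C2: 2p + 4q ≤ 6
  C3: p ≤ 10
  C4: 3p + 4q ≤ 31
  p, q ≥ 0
Optimal: p = 0, q = 1.5
Slack at optimum:
  C1: slack = 10.5
  C2: slack = 0 (binding)
  C3: slack = 10
  C4: slack = 25
  p ≥ 0: p = 0 (binding)
  q ≥ 0: q = 1.5
Binding constraints: C2, p ≥ 0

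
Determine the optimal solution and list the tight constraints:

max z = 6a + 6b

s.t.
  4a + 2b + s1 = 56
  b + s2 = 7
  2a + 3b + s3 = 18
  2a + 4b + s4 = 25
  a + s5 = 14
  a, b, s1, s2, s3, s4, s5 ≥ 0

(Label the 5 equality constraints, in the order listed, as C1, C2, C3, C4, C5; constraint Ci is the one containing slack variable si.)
Optimal: a = 9, b = 0
Binding: C3, b ≥ 0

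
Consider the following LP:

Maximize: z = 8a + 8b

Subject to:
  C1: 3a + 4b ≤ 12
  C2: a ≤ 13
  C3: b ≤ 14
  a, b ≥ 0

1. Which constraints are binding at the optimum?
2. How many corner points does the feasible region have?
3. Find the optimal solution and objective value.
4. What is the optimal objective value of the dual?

1. C1, b ≥ 0
2. 3
3. a = 4, b = 0, z = 32
4. 32 (by strong duality, equal to the primal optimum)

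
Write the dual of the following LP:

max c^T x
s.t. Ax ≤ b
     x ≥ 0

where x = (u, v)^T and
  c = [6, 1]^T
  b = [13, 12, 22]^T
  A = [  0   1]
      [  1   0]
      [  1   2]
Minimize: z = 13y1 + 12y2 + 22y3

Subject to:
  C1: -y2 - y3 ≤ -6
  C2: -y1 - 2y3 ≤ -1
  y1, y2, y3 ≥ 0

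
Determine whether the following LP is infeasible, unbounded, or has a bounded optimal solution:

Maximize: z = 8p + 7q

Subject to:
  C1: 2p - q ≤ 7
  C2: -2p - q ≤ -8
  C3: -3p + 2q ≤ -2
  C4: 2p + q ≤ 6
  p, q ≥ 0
C4 requires 2p + q ≤ 6, while C2 (-2p - q ≤ -8) is equivalent to 2p + q ≥ 8. Together they would need 8 ≤ 2p + q ≤ 6, which is impossible since 8 > 6. No point satisfies all constraints.

Infeasible: no point satisfies all constraints simultaneously.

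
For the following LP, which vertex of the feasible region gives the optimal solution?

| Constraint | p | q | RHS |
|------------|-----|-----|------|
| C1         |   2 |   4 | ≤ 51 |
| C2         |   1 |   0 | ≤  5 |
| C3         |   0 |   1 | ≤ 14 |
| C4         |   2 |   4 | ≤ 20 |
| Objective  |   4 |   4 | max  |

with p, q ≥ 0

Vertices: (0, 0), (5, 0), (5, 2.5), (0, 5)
Evaluating z = 4p + 4q at each vertex:
  (0, 0): z = 0
  (5, 0): z = 20
  (5, 2.5): z = 30
  (0, 5): z = 20

The largest value is z = 30, attained at (5, 2.5).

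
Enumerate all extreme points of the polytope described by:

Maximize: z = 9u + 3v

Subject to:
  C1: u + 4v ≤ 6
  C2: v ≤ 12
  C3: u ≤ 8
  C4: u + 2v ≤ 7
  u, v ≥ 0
Each vertex is the intersection of two constraint boundaries that also satisfies all remaining constraints:
  u = 0 and v = 0 → (0, 0)
  u + 4v = 6 and v = 0 → (6, 0)
  u + 4v = 6 and u = 0 → (0, 1.5)

Vertices: (0, 0), (6, 0), (0, 1.5)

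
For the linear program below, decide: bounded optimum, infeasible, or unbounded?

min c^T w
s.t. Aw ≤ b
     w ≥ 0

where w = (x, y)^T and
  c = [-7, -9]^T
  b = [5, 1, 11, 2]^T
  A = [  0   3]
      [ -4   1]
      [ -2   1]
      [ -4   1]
Feasible point: (0, 0) satisfies every constraint, so the LP is feasible.
Direction d = (1, 0): for each constraint row a, a·d ≤ 0 —
  (0)(1) + (3)(0) = 0 ≤ 0
  (-4)(1) + (1)(0) = -4 ≤ 0
  (-2)(1) + (1)(0) = -2 ≤ 0
  (-4)(1) + (1)(0) = -4 ≤ 0
and d ≥ 0, so (0, 0) + t·d stays feasible for every t ≥ 0. Along this ray z = -7x - 9y changes by -7 per unit t, so z → −∞.

The LP is unbounded; z can be made arbitrarily small.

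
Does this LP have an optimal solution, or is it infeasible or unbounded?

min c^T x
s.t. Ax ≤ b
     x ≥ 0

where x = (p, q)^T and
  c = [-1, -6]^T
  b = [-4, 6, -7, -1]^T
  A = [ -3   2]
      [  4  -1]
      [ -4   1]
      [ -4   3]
One constraint requires 4p - q ≤ 6, while the constraint -4p + q ≤ -7 is equivalent to 4p - q ≥ 7. Together they would need 7 ≤ 4p - q ≤ 6, which is impossible since 7 > 6. No point satisfies all constraints.

Infeasible — the constraint set is empty.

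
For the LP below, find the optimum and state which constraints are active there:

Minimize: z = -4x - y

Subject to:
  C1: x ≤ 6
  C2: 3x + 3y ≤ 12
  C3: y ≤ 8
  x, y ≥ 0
Optimal: x = 4, y = 0
Slack at optimum:
  C1: slack = 2
  C2: slack = 0 (binding)
  C3: slack = 8
  x ≥ 0: x = 4
  y ≥ 0: y = 0 (binding)
Binding constraints: C2, y ≥ 0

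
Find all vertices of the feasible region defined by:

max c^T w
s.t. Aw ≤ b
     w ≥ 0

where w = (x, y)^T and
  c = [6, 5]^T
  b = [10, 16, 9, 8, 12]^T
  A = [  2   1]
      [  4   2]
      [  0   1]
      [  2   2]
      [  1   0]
Each vertex is the intersection of two constraint boundaries that also satisfies all remaining constraints:
  x = 0 and y = 0 → (0, 0)
  4x + 2y = 16 and 2x + 2y = 8 → (4, 0)
  2x + 2y = 8 and x = 0 → (0, 4)

Vertices: (0, 0), (4, 0), (0, 4)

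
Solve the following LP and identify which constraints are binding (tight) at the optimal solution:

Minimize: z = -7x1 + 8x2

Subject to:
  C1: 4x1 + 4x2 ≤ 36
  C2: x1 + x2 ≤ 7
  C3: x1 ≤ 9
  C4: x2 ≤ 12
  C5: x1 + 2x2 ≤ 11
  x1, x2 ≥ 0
Optimal: x1 = 7, x2 = 0
Binding: C2, x2 ≥ 0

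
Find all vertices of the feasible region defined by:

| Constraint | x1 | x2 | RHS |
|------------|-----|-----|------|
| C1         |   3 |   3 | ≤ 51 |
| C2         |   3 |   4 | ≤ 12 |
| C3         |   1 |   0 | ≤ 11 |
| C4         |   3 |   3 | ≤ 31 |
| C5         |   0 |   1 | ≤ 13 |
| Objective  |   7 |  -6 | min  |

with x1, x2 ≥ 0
Each vertex is the intersection of two constraint boundaries that also satisfies all remaining constraints:
  x1 = 0 and x2 = 0 → (0, 0)
  3x1 + 4x2 = 12 and x2 = 0 → (4, 0)
  3x1 + 4x2 = 12 and x1 = 0 → (0, 3)

Vertices: (0, 0), (4, 0), (0, 3)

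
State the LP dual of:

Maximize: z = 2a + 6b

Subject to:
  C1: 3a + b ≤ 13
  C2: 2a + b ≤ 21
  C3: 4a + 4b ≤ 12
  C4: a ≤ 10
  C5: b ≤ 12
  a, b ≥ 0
Minimize: z = 13y1 + 21y2 + 12y3 + 10y4 + 12y5

Subject to:
  C1: -3y1 - 2y2 - 4y3 - y4 ≤ -2
  C2: -y1 - y2 - 4y3 - y5 ≤ -6
  y1, y2, y3, y4, y5 ≥ 0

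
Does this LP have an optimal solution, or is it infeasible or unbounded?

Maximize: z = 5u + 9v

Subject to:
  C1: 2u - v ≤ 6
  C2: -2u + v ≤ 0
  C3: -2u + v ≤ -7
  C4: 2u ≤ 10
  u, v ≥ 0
C1 requires 2u - v ≤ 6, while C3 (-2u + v ≤ -7) is equivalent to 2u - v ≥ 7. Together they would need 7 ≤ 2u - v ≤ 6, which is impossible since 7 > 6. No point satisfies all constraints.

Infeasible: no point satisfies all constraints simultaneously.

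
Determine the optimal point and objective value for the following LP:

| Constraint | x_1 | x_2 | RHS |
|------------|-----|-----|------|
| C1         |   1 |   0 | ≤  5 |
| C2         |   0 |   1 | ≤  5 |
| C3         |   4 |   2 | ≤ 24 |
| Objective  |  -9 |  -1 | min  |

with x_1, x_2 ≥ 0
x_1 = 5, x_2 = 2, z = -47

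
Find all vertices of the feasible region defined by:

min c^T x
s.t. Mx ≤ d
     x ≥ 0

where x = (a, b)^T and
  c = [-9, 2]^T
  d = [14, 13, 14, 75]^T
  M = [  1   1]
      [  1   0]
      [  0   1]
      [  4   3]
Each vertex is the intersection of two constraint boundaries that also satisfies all remaining constraints:
  a = 0 and b = 0 → (0, 0)
  a = 13 and b = 0 → (13, 0)
  a + b = 14 and a = 13 → (13, 1)
  a + b = 14 and b = 14 → (0, 14)

Vertices: (0, 0), (13, 0), (13, 1), (0, 14)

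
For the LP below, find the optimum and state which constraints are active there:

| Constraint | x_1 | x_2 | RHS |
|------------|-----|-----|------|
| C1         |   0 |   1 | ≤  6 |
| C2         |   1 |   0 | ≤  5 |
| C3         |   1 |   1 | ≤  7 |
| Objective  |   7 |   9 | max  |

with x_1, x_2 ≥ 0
Optimal: x_1 = 1, x_2 = 6
Binding: C1, C3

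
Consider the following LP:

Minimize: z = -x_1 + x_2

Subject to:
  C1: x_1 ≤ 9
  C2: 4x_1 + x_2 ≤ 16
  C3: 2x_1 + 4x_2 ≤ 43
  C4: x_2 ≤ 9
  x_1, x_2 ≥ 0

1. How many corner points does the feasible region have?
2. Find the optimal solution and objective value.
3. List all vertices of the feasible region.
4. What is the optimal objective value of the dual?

1. 4
2. x_1 = 4, x_2 = 0, z = -4
3. (0, 0), (4, 0), (1.75, 9), (0, 9)
4. -4 (by strong duality, equal to the primal optimum)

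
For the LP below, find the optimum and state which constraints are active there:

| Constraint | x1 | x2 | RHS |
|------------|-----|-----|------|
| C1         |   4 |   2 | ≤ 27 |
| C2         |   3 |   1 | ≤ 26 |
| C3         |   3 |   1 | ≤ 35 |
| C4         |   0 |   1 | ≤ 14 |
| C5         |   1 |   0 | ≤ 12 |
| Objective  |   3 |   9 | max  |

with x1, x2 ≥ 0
Optimal: x1 = 0, x2 = 13.5
Binding: C1, x1 ≥ 0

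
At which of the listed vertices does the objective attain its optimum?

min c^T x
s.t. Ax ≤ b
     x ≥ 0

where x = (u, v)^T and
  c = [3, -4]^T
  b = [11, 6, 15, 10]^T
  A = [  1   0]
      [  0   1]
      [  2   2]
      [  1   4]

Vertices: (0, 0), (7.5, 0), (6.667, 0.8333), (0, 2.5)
(0, 2.5) with z = -10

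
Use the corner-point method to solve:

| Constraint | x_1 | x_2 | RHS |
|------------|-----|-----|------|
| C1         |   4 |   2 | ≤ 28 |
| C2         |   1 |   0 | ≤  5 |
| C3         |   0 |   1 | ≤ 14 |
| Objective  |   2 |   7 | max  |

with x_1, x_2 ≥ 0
Each vertex is the intersection of two constraint boundaries that also satisfies all remaining constraints:
  x_1 = 0 and x_2 = 0 → (0, 0)
  x_1 = 5 and x_2 = 0 → (5, 0)
  4x_1 + 2x_2 = 28 and x_1 = 5 → (5, 4)
  4x_1 + 2x_2 = 28 and x_2 = 14 → (0, 14)

Evaluating z = 2x_1 + 7x_2 at each vertex:
  (0, 0): z = 0
  (5, 0): z = 10
  (5, 4): z = 38
  (0, 14): z = 98

The maximum is at (0, 14) with z = 98.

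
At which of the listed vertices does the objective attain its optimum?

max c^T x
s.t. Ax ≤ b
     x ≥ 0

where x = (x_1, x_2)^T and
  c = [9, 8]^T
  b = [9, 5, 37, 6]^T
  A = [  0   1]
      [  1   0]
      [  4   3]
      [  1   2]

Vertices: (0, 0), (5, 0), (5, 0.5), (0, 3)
(5, 0.5) with z = 49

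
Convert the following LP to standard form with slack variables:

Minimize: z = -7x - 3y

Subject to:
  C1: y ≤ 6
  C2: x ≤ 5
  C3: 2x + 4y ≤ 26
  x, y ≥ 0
min z = -7x - 3y

s.t.
  y + s1 = 6
  x + s2 = 5
  2x + 4y + s3 = 26
  x, y, s1, s2, s3 ≥ 0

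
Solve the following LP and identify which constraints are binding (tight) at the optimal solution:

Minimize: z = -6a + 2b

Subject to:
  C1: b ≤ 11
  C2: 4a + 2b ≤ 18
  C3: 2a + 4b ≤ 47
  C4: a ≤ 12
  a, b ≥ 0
Optimal: a = 4.5, b = 0
Slack at optimum:
  C1: slack = 11
  C2: slack = 0 (binding)
  C3: slack = 38
  C4: slack = 7.5
  a ≥ 0: a = 4.5
  b ≥ 0: b = 0 (binding)
Binding constraints: C2, b ≥ 0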